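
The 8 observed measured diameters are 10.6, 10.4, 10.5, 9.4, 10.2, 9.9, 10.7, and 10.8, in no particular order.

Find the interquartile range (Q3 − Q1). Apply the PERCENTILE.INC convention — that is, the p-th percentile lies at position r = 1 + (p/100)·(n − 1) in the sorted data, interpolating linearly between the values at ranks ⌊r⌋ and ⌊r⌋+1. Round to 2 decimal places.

0.50

Sorted: 9.4, 9.9, 10.2, 10.4, 10.5, 10.6, 10.7, 10.8.
n = 8.
P25: r = 2.75; ranks 2–3 are 9.9, 10.2; interpolating gives 10.125.
P75: r = 6.25; ranks 6–7 are 10.6, 10.7; interpolating gives 10.625.
Difference: 10.625 − 10.125 = 0.5.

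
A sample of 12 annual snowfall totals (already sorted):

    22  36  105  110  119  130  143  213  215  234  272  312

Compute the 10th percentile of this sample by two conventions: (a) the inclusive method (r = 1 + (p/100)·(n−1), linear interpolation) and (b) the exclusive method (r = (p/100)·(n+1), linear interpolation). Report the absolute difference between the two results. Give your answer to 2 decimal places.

n = 12.
(a) r = 2.1; between ranks 2 (36) and 3 (105): 42.9.
(b) r = 1.3; between ranks 1 (22) and 2 (36): 26.2.
|42.9 − 26.2| = 16.7.

16.70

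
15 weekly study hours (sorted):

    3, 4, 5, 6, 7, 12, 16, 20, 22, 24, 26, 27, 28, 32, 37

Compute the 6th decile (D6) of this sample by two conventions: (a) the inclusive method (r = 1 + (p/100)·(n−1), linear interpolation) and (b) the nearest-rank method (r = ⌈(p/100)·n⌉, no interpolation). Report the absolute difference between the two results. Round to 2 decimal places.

0.80

n = 15.
(a) r = 9.4; between ranks 9 (22) and 10 (24): 22.8.
(b) the nearest-rank method: rank 9 → 22.
|22.8 − 22| = 0.8.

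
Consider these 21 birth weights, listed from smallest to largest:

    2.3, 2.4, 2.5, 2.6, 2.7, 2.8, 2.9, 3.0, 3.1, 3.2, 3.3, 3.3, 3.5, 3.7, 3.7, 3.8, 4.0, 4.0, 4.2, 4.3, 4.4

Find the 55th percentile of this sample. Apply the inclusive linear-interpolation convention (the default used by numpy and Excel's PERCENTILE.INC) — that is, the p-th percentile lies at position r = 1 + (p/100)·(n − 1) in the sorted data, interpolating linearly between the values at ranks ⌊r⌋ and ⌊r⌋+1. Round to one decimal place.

3.3

n = 21.
r = 1 + (55/100)·(21 − 1) = 1 + 11 = 12.
r is an integer, so P55 is the value at rank 12: 3.3.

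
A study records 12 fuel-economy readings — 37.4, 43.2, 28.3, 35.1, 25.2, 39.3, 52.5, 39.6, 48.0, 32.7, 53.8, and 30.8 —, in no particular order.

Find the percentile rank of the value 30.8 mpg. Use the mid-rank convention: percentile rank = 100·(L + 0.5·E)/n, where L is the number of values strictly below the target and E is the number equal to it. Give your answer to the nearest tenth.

20.8

Sorted: 25.2, 28.3, 30.8, 32.7, 35.1, 37.4, 39.3, 39.6, 43.2, 48.0, 52.5, 53.8.
Count below 30.8: L = 2; count equal: E = 1; n = 12.
Percentile rank = 100·(2 + 0.5·1)/12 = 100·2.5/12 = 20.83.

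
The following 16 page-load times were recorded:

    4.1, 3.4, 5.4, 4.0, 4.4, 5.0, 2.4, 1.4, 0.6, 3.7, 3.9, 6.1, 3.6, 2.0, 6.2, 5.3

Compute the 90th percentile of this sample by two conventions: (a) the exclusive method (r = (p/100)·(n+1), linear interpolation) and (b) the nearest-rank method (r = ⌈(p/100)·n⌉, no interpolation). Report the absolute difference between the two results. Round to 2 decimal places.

0.03

Sorted: 0.6, 1.4, 2.0, 2.4, 3.4, 3.6, 3.7, 3.9, 4.0, 4.1, 4.4, 5.0, 5.3, 5.4, 6.1, 6.2.
n = 16.
(a) r = 15.3; between ranks 15 (6.1) and 16 (6.2): 6.13.
(b) the nearest-rank method: rank 15 → 6.1.
|6.13 − 6.1| = 0.03.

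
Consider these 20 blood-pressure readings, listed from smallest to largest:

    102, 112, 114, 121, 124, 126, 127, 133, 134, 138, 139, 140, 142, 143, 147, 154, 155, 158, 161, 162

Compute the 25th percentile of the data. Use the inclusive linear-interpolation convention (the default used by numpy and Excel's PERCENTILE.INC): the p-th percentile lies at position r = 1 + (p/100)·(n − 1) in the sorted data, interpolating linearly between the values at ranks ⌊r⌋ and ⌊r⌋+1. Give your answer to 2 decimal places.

125.50

n = 20.
r = 1 + (25/100)·(20 − 1) = 1 + 4.75 = 5.75.
Rank 5 is 124 and rank 6 is 126.
Interpolate: 124 + 0.75·(126 − 124) = 124 + 0.75·2 = 125.5.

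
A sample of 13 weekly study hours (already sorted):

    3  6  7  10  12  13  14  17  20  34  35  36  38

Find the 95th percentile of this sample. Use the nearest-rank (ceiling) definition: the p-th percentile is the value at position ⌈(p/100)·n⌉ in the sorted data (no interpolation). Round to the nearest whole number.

38

n = 13.
Position = ⌈95/100 · 13⌉ = ⌈12.35⌉ = 13.
The value at rank 13 is 38.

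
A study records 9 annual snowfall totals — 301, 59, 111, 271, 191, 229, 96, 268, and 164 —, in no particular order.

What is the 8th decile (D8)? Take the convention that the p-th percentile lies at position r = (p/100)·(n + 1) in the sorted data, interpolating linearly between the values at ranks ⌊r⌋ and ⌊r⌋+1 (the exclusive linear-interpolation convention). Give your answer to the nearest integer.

271

Sorted: 59, 96, 111, 164, 191, 229, 268, 271, 301.
n = 9.
r = (80/100)·(9 + 1) = 8.
r is an integer, so P80 is the value at rank 8: 271.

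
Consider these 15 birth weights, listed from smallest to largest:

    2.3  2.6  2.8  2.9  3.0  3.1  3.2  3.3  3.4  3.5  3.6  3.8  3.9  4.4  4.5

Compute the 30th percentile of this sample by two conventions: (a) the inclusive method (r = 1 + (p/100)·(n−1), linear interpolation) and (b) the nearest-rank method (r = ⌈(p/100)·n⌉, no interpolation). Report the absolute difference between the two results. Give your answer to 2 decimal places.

n = 15.
(a) r = 5.2; between ranks 5 (3.0) and 6 (3.1): 3.02.
(b) the nearest-rank method: rank 5 → 3.
|3.02 − 3| = 0.02.

0.02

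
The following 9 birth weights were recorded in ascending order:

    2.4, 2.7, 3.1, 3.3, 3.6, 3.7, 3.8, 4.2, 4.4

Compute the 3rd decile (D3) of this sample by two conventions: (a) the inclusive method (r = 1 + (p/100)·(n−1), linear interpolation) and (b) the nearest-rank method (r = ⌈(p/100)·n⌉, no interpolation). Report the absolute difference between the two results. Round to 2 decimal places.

0.08

n = 9.
(a) r = 3.4; between ranks 3 (3.1) and 4 (3.3): 3.18.
(b) the nearest-rank method: rank 3 → 3.1.
|3.18 − 3.1| = 0.08.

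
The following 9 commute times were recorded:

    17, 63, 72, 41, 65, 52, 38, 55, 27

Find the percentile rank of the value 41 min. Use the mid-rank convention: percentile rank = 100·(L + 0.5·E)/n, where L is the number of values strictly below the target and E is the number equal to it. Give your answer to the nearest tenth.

38.9

Sorted: 17, 27, 38, 41, 52, 55, 63, 65, 72.
Count below 41: L = 3; count equal: E = 1; n = 9.
Percentile rank = 100·(3 + 0.5·1)/9 = 100·3.5/9 = 38.89.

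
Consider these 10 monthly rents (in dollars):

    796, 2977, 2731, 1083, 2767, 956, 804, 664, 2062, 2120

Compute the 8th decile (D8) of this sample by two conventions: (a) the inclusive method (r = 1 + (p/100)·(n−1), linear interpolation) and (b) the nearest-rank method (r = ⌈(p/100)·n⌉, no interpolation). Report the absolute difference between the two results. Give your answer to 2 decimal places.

Sorted: 664, 796, 804, 956, 1083, 2062, 2120, 2731, 2767, 2977.
n = 10.
(a) r = 8.2; between ranks 8 (2731) and 9 (2767): 2738.2.
(b) the nearest-rank method: rank 8 → 2731.
|2738.2 − 2731| = 7.2.

7.20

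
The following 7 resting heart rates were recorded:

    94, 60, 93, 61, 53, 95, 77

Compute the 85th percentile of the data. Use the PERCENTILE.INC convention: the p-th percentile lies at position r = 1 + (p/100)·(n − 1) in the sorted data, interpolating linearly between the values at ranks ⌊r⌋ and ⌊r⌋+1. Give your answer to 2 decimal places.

94.10

Sorted: 53, 60, 61, 77, 93, 94, 95.
n = 7.
r = 1 + (85/100)·(7 − 1) = 1 + 5.1 = 6.1.
Rank 6 is 94 and rank 7 is 95.
Interpolate: 94 + 0.1·(95 − 94) = 94 + 0.1·1 = 94.1.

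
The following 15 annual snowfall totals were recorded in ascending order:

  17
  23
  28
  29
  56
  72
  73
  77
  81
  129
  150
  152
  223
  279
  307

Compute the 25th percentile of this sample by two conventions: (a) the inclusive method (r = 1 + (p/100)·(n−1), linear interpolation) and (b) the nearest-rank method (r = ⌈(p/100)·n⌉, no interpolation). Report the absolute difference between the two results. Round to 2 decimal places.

n = 15.
(a) r = 4.5; between ranks 4 (29) and 5 (56): 42.5.
(b) the nearest-rank method: rank 4 → 29.
|42.5 − 29| = 13.5.

13.50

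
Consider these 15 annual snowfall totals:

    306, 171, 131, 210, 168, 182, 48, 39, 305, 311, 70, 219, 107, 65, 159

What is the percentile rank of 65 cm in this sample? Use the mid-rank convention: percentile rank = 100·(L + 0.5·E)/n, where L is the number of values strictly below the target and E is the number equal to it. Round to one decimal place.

16.7

Sorted: 39, 48, 65, 70, 107, 131, 159, 168, 171, 182, 210, 219, 305, 306, 311.
Count below 65: L = 2; count equal: E = 1; n = 15.
Percentile rank = 100·(2 + 0.5·1)/15 = 100·2.5/15 = 16.67.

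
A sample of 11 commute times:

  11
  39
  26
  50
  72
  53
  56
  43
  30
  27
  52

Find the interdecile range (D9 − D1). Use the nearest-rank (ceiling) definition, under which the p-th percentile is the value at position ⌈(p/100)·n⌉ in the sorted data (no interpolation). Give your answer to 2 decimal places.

30.00

Sorted: 11, 26, 27, 30, 39, 43, 50, 52, 53, 56, 72.
n = 11.
P10: rank ⌈10/100·11⌉ = 2 → 26.
P90: rank ⌈90/100·11⌉ = 10 → 56.
Difference: 56 − 26 = 30.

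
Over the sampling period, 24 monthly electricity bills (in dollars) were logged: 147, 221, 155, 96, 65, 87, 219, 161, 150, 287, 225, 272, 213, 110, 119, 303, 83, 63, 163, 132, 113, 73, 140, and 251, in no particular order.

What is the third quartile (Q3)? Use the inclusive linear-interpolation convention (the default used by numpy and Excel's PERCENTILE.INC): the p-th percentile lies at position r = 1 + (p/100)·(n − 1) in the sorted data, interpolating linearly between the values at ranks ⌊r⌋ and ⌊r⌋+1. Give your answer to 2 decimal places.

219.50

Sorted: 63, 65, 73, 83, 87, 96, 110, 113, 119, 132, 140, 147, 150, 155, 161, 163, 213, 219, 221, 225, 251, 272, 287, 303.
n = 24.
r = 1 + (75/100)·(24 − 1) = 1 + 17.25 = 18.25.
Rank 18 is 219 and rank 19 is 221.
Interpolate: 219 + 0.25·(221 − 219) = 219 + 0.25·2 = 219.5.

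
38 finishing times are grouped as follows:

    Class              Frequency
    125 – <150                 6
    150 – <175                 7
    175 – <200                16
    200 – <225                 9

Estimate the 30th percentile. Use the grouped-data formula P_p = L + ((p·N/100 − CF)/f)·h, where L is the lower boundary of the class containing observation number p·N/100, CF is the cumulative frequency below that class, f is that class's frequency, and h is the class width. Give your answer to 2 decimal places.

N = 38; target position k = 30/100 · 38 = 11.4.
Cumulative frequencies: 6, 13, 29, 38.
Observation 11.4 falls in the class 150 – <175.
L = 150, CF = 6, f = 7, h = 25.
P30 = 150 + ((11.4 − 6)/7)·25 = 150 + 19.2857 = 169.286.

169.29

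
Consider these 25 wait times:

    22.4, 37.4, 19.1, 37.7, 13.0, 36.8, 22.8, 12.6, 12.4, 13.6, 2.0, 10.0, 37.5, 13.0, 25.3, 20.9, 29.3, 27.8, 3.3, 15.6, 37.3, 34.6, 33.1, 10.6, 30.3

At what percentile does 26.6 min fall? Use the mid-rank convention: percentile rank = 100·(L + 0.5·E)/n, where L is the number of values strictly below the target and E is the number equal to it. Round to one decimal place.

60.0

Sorted: 2.0, 3.3, 10.0, 10.6, 12.4, 12.6, 13.0, 13.0, 13.6, 15.6, 19.1, 20.9, 22.4, 22.8, 25.3, 27.8, 29.3, 30.3, 33.1, 34.6, 36.8, 37.3, 37.4, 37.5, 37.7.
Count below 26.6: L = 15; count equal: E = 0; n = 25.
Percentile rank = 100·(15 + 0.5·0)/25 = 100·15/25 = 60.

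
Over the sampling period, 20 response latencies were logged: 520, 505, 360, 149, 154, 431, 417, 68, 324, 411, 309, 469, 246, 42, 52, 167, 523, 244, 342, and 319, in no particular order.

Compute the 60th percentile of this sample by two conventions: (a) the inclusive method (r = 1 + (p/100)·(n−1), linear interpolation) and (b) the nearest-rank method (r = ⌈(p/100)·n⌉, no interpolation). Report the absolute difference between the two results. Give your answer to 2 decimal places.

7.20

Sorted: 42, 52, 68, 149, 154, 167, 244, 246, 309, 319, 324, 342, 360, 411, 417, 431, 469, 505, 520, 523.
n = 20.
(a) r = 12.4; between ranks 12 (342) and 13 (360): 349.2.
(b) the nearest-rank method: rank 12 → 342.
|349.2 − 342| = 7.2.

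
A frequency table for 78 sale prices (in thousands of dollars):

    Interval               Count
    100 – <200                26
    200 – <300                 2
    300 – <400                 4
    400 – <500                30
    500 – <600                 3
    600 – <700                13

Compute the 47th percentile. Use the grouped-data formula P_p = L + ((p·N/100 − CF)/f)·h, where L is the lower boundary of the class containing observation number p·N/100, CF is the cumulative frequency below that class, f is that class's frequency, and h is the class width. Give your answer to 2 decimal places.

415.53

N = 78; target position k = 47/100 · 78 = 36.66.
Cumulative frequencies: 26, 28, 32, 62, 65, 78.
Observation 36.66 falls in the class 400 – <500.
L = 400, CF = 32, f = 30, h = 100.
P47 = 400 + ((36.66 − 32)/30)·100 = 400 + 15.5333 = 415.533.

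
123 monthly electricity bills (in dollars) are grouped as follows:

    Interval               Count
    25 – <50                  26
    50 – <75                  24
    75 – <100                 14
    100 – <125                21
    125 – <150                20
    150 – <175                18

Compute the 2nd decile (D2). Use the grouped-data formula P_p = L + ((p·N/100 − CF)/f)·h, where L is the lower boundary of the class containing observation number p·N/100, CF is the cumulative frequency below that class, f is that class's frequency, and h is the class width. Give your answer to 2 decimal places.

N = 123; target position k = 20/100 · 123 = 24.6.
Cumulative frequencies: 26, 50, 64, 85, 105, 123.
Observation 24.6 falls in the class 25 – <50.
L = 25, CF = 0, f = 26, h = 25.
P20 = 25 + ((24.6 − 0)/26)·25 = 25 + 23.6538 = 48.6538.

48.65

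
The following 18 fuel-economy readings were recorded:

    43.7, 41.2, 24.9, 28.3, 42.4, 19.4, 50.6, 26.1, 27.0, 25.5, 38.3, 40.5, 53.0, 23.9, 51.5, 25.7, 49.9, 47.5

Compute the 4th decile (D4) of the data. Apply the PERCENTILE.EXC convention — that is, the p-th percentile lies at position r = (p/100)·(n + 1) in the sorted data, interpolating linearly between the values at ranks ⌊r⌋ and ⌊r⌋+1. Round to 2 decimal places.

Sorted: 19.4, 23.9, 24.9, 25.5, 25.7, 26.1, 27.0, 28.3, 38.3, 40.5, 41.2, 42.4, 43.7, 47.5, 49.9, 50.6, 51.5, 53.0.
n = 18.
r = (40/100)·(18 + 1) = 7.6.
Rank 7 is 27.0 and rank 8 is 28.3.
Interpolate: 27.0 + 0.6·(28.3 − 27.0) = 27.0 + 0.6·1.3 = 27.78.

27.78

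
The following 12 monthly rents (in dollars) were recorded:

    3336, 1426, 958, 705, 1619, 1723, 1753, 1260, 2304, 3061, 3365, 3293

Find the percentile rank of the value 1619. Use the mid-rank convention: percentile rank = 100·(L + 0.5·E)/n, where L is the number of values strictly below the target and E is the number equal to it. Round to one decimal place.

37.5

Sorted: 705, 958, 1260, 1426, 1619, 1723, 1753, 2304, 3061, 3293, 3336, 3365.
Count below 1619: L = 4; count equal: E = 1; n = 12.
Percentile rank = 100·(4 + 0.5·1)/12 = 100·4.5/12 = 37.5.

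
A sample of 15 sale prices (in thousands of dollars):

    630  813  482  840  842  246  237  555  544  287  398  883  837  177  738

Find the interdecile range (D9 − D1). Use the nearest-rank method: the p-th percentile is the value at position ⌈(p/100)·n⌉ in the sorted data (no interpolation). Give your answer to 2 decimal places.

Sorted: 177, 237, 246, 287, 398, 482, 544, 555, 630, 738, 813, 837, 840, 842, 883.
n = 15.
P10: rank ⌈10/100·15⌉ = 2 → 237.
P90: rank ⌈90/100·15⌉ = 14 → 842.
Difference: 842 − 237 = 605.

605.00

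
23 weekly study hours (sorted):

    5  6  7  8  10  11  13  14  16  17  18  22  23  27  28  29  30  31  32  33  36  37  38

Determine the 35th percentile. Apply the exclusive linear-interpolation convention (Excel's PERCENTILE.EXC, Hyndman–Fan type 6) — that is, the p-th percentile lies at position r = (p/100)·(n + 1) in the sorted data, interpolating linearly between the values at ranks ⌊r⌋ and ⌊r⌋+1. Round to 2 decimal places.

14.80

n = 23.
r = (35/100)·(23 + 1) = 8.4.
Rank 8 is 14 and rank 9 is 16.
Interpolate: 14 + 0.4·(16 − 14) = 14 + 0.4·2 = 14.8.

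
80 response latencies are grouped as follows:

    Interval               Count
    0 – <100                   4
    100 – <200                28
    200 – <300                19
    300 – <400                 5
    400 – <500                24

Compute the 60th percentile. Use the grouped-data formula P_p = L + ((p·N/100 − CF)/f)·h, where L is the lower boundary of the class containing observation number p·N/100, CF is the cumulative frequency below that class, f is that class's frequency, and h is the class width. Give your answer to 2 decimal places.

284.21

N = 80; target position k = 60/100 · 80 = 48.
Cumulative frequencies: 4, 32, 51, 56, 80.
Observation 48 falls in the class 200 – <300.
L = 200, CF = 32, f = 19, h = 100.
P60 = 200 + ((48 − 32)/19)·100 = 200 + 84.2105 = 284.211.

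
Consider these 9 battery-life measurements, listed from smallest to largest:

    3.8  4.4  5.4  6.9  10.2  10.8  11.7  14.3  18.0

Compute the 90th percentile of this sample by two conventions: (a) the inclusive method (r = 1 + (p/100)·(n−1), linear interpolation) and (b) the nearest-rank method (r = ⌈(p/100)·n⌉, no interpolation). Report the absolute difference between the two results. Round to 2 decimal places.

n = 9.
(a) r = 8.2; between ranks 8 (14.3) and 9 (18.0): 15.04.
(b) the nearest-rank method: rank 9 → 18.
|15.04 − 18| = 2.96.

2.96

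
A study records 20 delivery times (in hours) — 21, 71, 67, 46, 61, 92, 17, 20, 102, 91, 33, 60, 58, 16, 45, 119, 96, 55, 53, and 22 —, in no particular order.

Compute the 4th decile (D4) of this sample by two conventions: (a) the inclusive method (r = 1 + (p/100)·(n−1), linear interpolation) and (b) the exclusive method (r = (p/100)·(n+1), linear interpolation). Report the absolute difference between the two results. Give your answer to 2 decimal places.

1.40

Sorted: 16, 17, 20, 21, 22, 33, 45, 46, 53, 55, 58, 60, 61, 67, 71, 91, 92, 96, 102, 119.
n = 20.
(a) r = 8.6; between ranks 8 (46) and 9 (53): 50.2.
(b) r = 8.4; between ranks 8 (46) and 9 (53): 48.8.
|50.2 − 48.8| = 1.4.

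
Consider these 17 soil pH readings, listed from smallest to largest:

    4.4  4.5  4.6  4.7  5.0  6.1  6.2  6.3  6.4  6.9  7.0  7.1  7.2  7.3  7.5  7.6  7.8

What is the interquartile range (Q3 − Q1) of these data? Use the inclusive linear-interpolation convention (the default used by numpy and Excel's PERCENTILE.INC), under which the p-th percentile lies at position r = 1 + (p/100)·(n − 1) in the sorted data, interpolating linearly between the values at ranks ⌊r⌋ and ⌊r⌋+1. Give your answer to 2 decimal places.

n = 17.
P25: r = 5 (integer) → 5.
P75: r = 13 (integer) → 7.2.
Difference: 7.2 − 5 = 2.2.

2.20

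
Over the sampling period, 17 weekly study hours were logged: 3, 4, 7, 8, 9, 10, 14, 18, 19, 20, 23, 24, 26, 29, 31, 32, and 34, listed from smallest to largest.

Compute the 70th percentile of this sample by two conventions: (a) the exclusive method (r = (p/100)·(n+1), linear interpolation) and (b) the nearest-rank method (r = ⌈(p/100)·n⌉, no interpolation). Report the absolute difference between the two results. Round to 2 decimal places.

1.20

n = 17.
(a) r = 12.6; between ranks 12 (24) and 13 (26): 25.2.
(b) the nearest-rank method: rank 12 → 24.
|25.2 − 24| = 1.2.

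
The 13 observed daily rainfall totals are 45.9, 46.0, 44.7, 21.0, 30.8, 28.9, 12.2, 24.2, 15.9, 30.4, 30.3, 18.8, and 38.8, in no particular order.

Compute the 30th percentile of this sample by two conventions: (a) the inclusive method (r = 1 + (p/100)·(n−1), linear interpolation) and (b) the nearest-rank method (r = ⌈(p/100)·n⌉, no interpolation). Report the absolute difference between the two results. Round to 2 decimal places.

Sorted: 12.2, 15.9, 18.8, 21.0, 24.2, 28.9, 30.3, 30.4, 30.8, 38.8, 44.7, 45.9, 46.0.
n = 13.
(a) r = 4.6; between ranks 4 (21.0) and 5 (24.2): 22.92.
(b) the nearest-rank method: rank 4 → 21.
|22.92 − 21| = 1.92.

1.92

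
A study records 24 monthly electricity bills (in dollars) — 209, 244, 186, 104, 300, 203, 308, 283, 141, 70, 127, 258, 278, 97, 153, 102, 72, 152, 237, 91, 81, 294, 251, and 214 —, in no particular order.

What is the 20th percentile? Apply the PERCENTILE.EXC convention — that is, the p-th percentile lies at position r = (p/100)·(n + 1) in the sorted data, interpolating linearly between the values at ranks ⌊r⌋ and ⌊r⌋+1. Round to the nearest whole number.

97

Sorted: 70, 72, 81, 91, 97, 102, 104, 127, 141, 152, 153, 186, 203, 209, 214, 237, 244, 251, 258, 278, 283, 294, 300, 308.
n = 24.
r = (20/100)·(24 + 1) = 5.
r is an integer, so P20 is the value at rank 5: 97.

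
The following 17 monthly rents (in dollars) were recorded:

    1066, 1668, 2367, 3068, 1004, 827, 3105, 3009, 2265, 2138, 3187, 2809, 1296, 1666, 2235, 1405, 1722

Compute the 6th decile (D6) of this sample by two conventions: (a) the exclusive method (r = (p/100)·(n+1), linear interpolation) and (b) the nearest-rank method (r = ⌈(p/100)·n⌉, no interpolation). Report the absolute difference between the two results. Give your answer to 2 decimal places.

Sorted: 827, 1004, 1066, 1296, 1405, 1666, 1668, 1722, 2138, 2235, 2265, 2367, 2809, 3009, 3068, 3105, 3187.
n = 17.
(a) r = 10.8; between ranks 10 (2235) and 11 (2265): 2259.
(b) the nearest-rank method: rank 11 → 2265.
|2259 − 2265| = 6.

6.00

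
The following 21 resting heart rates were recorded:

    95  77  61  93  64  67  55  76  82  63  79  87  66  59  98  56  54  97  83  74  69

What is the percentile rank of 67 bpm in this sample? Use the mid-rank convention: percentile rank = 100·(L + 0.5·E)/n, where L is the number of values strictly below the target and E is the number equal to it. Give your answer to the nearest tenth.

Sorted: 54, 55, 56, 59, 61, 63, 64, 66, 67, 69, 74, 76, 77, 79, 82, 83, 87, 93, 95, 97, 98.
Count below 67: L = 8; count equal: E = 1; n = 21.
Percentile rank = 100·(8 + 0.5·1)/21 = 100·8.5/21 = 40.48.

40.5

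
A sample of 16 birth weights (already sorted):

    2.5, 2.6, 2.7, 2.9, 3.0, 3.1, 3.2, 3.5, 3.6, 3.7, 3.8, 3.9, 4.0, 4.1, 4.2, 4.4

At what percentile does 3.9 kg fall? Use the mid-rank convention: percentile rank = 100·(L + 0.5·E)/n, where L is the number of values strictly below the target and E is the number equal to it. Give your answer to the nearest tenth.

71.9

Count below 3.9: L = 11; count equal: E = 1; n = 16.
Percentile rank = 100·(11 + 0.5·1)/16 = 100·11.5/16 = 71.88.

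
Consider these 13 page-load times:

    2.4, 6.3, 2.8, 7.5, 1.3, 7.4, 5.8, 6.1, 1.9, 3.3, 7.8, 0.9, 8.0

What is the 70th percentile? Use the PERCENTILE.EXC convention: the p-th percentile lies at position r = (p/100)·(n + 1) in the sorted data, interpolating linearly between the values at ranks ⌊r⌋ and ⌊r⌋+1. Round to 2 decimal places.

Sorted: 0.9, 1.3, 1.9, 2.4, 2.8, 3.3, 5.8, 6.1, 6.3, 7.4, 7.5, 7.8, 8.0.
n = 13.
r = (70/100)·(13 + 1) = 9.8.
Rank 9 is 6.3 and rank 10 is 7.4.
Interpolate: 6.3 + 0.8·(7.4 − 6.3) = 6.3 + 0.8·1.1 = 7.18.

7.18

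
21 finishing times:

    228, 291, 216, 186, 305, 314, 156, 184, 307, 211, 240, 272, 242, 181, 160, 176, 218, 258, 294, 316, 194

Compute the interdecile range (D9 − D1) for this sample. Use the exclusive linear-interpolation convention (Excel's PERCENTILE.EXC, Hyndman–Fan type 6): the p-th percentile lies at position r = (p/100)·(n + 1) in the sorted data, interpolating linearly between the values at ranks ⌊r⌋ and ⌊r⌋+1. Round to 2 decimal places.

Sorted: 156, 160, 176, 181, 184, 186, 194, 211, 216, 218, 228, 240, 242, 258, 272, 291, 294, 305, 307, 314, 316.
n = 21.
P10: r = 2.2; ranks 2–3 are 160, 176; interpolating gives 163.2.
P90: r = 19.8; ranks 19–20 are 307, 314; interpolating gives 312.6.
Difference: 312.6 − 163.2 = 149.4.

149.40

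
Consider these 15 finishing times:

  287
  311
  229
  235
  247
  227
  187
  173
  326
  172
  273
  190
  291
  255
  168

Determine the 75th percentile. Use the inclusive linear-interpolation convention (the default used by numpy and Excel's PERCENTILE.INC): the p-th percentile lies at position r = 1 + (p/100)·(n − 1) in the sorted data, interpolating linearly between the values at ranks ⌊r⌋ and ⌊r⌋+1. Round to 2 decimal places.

Sorted: 168, 172, 173, 187, 190, 227, 229, 235, 247, 255, 273, 287, 291, 311, 326.
n = 15.
r = 1 + (75/100)·(15 − 1) = 1 + 10.5 = 11.5.
Rank 11 is 273 and rank 12 is 287.
Interpolate: 273 + 0.5·(287 − 273) = 273 + 0.5·14 = 280.

280.00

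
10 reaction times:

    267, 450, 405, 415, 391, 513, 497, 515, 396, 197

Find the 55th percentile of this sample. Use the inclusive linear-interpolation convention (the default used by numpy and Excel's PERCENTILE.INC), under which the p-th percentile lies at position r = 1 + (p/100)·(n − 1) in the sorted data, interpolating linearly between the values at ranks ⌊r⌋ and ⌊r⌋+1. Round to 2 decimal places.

414.50

Sorted: 197, 267, 391, 396, 405, 415, 450, 497, 513, 515.
n = 10.
r = 1 + (55/100)·(10 − 1) = 1 + 4.95 = 5.95.
Rank 5 is 405 and rank 6 is 415.
Interpolate: 405 + 0.95·(415 − 405) = 405 + 0.95·10 = 414.5.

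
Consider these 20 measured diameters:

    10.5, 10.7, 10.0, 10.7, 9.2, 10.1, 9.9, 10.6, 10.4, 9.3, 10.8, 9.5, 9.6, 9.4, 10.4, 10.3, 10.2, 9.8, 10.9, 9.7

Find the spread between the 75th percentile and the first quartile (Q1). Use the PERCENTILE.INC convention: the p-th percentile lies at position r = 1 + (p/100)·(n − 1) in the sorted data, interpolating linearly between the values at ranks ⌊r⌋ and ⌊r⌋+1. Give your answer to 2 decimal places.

0.85

Sorted: 9.2, 9.3, 9.4, 9.5, 9.6, 9.7, 9.8, 9.9, 10.0, 10.1, 10.2, 10.3, 10.4, 10.4, 10.5, 10.6, 10.7, 10.7, 10.8, 10.9.
n = 20.
P25: r = 5.75; ranks 5–6 are 9.6, 9.7; interpolating gives 9.675.
P75: r = 15.25; ranks 15–16 are 10.5, 10.6; interpolating gives 10.525.
Difference: 10.525 − 9.675 = 0.85.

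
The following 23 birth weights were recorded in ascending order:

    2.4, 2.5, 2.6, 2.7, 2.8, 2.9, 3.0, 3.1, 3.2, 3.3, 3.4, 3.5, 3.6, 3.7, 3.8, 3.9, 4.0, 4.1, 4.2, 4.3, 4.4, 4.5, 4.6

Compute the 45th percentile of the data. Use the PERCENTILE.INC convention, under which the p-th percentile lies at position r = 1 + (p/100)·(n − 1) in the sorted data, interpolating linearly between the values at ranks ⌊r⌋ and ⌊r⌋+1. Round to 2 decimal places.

n = 23.
r = 1 + (45/100)·(23 − 1) = 1 + 9.9 = 10.9.
Rank 10 is 3.3 and rank 11 is 3.4.
Interpolate: 3.3 + 0.9·(3.4 − 3.3) = 3.3 + 0.9·0.1 = 3.39.

3.39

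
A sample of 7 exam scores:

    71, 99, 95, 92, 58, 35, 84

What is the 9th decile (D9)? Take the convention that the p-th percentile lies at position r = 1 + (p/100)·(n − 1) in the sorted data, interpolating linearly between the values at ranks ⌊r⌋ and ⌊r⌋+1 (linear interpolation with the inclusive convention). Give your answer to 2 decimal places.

Sorted: 35, 58, 71, 84, 92, 95, 99.
n = 7.
r = 1 + (90/100)·(7 − 1) = 1 + 5.4 = 6.4.
Rank 6 is 95 and rank 7 is 99.
Interpolate: 95 + 0.4·(99 − 95) = 95 + 0.4·4 = 96.6.

96.60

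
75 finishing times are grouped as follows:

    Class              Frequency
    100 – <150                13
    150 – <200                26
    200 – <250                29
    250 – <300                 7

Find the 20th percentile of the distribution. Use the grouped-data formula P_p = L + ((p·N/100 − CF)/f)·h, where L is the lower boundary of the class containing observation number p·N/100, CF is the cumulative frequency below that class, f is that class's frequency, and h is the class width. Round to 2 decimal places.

153.85

N = 75; target position k = 20/100 · 75 = 15.
Cumulative frequencies: 13, 39, 68, 75.
Observation 15 falls in the class 150 – <200.
L = 150, CF = 13, f = 26, h = 50.
P20 = 150 + ((15 − 13)/26)·50 = 150 + 3.84615 = 153.846.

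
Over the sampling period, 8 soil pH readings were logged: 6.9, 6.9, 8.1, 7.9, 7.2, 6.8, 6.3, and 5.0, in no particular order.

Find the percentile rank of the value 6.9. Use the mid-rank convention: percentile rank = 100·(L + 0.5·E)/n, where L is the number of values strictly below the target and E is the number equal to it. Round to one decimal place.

Sorted: 5.0, 6.3, 6.8, 6.9, 6.9, 7.2, 7.9, 8.1.
Count below 6.9: L = 3; count equal: E = 2; n = 8.
Percentile rank = 100·(3 + 0.5·2)/8 = 100·4/8 = 50.

50.0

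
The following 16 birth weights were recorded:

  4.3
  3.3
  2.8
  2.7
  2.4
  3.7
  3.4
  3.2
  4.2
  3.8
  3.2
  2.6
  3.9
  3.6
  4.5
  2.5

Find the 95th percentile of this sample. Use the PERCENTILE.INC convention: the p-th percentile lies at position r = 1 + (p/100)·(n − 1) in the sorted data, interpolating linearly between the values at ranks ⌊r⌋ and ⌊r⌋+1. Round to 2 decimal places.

4.35

Sorted: 2.4, 2.5, 2.6, 2.7, 2.8, 3.2, 3.2, 3.3, 3.4, 3.6, 3.7, 3.8, 3.9, 4.2, 4.3, 4.5.
n = 16.
r = 1 + (95/100)·(16 − 1) = 1 + 14.25 = 15.25.
Rank 15 is 4.3 and rank 16 is 4.5.
Interpolate: 4.3 + 0.25·(4.5 − 4.3) = 4.3 + 0.25·0.2 = 4.35.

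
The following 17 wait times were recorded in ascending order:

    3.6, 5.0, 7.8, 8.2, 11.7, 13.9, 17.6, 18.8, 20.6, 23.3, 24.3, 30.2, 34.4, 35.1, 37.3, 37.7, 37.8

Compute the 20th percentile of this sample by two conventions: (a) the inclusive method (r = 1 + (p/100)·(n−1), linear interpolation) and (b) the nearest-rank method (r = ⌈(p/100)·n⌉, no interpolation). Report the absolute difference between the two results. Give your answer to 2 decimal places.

0.70

n = 17.
(a) r = 4.2; between ranks 4 (8.2) and 5 (11.7): 8.9.
(b) the nearest-rank method: rank 4 → 8.2.
|8.9 − 8.2| = 0.7.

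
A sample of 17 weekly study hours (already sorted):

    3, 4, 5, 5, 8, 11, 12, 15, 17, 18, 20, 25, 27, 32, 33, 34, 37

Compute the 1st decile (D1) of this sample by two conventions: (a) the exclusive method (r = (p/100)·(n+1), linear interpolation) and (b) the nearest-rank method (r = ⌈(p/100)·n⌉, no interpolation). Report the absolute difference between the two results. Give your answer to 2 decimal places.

0.20

n = 17.
(a) r = 1.8; between ranks 1 (3) and 2 (4): 3.8.
(b) the nearest-rank method: rank 2 → 4.
|3.8 − 4| = 0.2.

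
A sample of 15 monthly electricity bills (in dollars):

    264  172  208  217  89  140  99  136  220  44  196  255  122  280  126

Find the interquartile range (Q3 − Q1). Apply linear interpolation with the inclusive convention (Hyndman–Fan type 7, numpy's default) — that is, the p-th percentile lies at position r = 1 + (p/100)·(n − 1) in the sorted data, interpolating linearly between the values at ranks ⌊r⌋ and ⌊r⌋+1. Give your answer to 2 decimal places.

Sorted: 44, 89, 99, 122, 126, 136, 140, 172, 196, 208, 217, 220, 255, 264, 280.
n = 15.
P25: r = 4.5; ranks 4–5 are 122, 126; interpolating gives 124.
P75: r = 11.5; ranks 11–12 are 217, 220; interpolating gives 218.5.
Difference: 218.5 − 124 = 94.5.

94.50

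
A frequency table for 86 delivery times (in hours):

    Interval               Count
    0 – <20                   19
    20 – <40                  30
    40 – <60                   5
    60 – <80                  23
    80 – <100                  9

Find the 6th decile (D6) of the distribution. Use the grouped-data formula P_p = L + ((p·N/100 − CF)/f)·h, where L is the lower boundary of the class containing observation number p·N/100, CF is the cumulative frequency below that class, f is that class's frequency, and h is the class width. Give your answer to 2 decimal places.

50.40

N = 86; target position k = 60/100 · 86 = 51.6.
Cumulative frequencies: 19, 49, 54, 77, 86.
Observation 51.6 falls in the class 40 – <60.
L = 40, CF = 49, f = 5, h = 20.
P60 = 40 + ((51.6 − 49)/5)·20 = 40 + 10.4 = 50.4.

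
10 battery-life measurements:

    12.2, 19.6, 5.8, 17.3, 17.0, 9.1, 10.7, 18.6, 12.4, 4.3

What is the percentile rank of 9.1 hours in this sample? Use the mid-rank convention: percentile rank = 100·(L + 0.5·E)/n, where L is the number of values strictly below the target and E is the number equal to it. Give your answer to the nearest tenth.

Sorted: 4.3, 5.8, 9.1, 10.7, 12.2, 12.4, 17.0, 17.3, 18.6, 19.6.
Count below 9.1: L = 2; count equal: E = 1; n = 10.
Percentile rank = 100·(2 + 0.5·1)/10 = 100·2.5/10 = 25.

25.0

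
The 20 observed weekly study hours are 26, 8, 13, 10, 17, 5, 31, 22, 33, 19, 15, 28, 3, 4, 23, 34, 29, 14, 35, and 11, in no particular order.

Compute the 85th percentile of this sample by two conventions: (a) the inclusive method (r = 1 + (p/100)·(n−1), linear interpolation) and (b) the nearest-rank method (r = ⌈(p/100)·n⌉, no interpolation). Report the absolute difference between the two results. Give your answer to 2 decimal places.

Sorted: 3, 4, 5, 8, 10, 11, 13, 14, 15, 17, 19, 22, 23, 26, 28, 29, 31, 33, 34, 35.
n = 20.
(a) r = 17.15; between ranks 17 (31) and 18 (33): 31.3.
(b) the nearest-rank method: rank 17 → 31.
|31.3 − 31| = 0.3.

0.30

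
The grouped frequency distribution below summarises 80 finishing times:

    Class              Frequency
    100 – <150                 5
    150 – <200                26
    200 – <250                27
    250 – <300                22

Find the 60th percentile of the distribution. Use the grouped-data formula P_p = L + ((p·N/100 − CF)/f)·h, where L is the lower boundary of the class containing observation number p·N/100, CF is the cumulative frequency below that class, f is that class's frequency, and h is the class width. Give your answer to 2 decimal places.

231.48

N = 80; target position k = 60/100 · 80 = 48.
Cumulative frequencies: 5, 31, 58, 80.
Observation 48 falls in the class 200 – <250.
L = 200, CF = 31, f = 27, h = 50.
P60 = 200 + ((48 − 31)/27)·50 = 200 + 31.4815 = 231.481.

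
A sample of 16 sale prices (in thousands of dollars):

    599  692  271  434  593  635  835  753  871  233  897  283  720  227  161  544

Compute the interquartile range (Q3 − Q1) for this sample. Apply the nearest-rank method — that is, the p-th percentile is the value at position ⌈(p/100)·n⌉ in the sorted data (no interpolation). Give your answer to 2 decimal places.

449.00

Sorted: 161, 227, 233, 271, 283, 434, 544, 593, 599, 635, 692, 720, 753, 835, 871, 897.
n = 16.
P25: rank ⌈25/100·16⌉ = 4 → 271.
P75: rank ⌈75/100·16⌉ = 12 → 720.
Difference: 720 − 271 = 449.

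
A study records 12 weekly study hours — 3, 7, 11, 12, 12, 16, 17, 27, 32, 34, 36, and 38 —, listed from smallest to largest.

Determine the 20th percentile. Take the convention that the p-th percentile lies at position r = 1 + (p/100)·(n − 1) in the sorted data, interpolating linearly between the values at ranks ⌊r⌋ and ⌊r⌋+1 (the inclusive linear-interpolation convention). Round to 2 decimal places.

11.20

n = 12.
r = 1 + (20/100)·(12 − 1) = 1 + 2.2 = 3.2.
Rank 3 is 11 and rank 4 is 12.
Interpolate: 11 + 0.2·(12 − 11) = 11 + 0.2·1 = 11.2.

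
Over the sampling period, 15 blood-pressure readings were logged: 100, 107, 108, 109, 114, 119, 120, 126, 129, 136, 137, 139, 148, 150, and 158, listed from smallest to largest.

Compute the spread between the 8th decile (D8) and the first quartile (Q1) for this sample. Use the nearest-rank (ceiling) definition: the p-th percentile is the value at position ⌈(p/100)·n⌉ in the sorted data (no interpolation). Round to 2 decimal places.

n = 15.
P25: rank ⌈25/100·15⌉ = 4 → 109.
P80: rank ⌈80/100·15⌉ = 12 → 139.
Difference: 139 − 109 = 30.

30.00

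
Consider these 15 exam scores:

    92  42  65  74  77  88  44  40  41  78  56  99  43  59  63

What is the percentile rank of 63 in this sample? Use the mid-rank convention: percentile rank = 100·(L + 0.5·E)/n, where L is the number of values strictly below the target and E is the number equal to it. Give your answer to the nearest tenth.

Sorted: 40, 41, 42, 43, 44, 56, 59, 63, 65, 74, 77, 78, 88, 92, 99.
Count below 63: L = 7; count equal: E = 1; n = 15.
Percentile rank = 100·(7 + 0.5·1)/15 = 100·7.5/15 = 50.

50.0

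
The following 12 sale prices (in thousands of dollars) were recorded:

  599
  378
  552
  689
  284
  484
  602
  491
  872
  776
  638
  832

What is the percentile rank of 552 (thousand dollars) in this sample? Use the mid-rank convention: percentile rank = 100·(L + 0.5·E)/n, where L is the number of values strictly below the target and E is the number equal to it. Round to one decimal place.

Sorted: 284, 378, 484, 491, 552, 599, 602, 638, 689, 776, 832, 872.
Count below 552: L = 4; count equal: E = 1; n = 12.
Percentile rank = 100·(4 + 0.5·1)/12 = 100·4.5/12 = 37.5.

37.5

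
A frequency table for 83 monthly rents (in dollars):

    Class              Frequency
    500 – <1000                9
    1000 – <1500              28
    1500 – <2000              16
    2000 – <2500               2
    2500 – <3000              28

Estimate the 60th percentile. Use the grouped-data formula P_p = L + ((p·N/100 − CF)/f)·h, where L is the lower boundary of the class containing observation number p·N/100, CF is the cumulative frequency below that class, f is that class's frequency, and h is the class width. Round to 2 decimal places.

1900.00

N = 83; target position k = 60/100 · 83 = 49.8.
Cumulative frequencies: 9, 37, 53, 55, 83.
Observation 49.8 falls in the class 1500 – <2000.
L = 1500, CF = 37, f = 16, h = 500.
P60 = 1500 + ((49.8 − 37)/16)·500 = 1500 + 400 = 1900.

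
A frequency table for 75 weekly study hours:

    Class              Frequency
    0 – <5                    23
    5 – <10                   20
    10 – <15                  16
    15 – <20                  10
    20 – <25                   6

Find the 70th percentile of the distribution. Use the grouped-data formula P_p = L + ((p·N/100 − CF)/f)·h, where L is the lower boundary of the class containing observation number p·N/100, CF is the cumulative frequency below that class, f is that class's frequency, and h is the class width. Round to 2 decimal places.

12.97

N = 75; target position k = 70/100 · 75 = 52.5.
Cumulative frequencies: 23, 43, 59, 69, 75.
Observation 52.5 falls in the class 10 – <15.
L = 10, CF = 43, f = 16, h = 5.
P70 = 10 + ((52.5 − 43)/16)·5 = 10 + 2.96875 = 12.9688.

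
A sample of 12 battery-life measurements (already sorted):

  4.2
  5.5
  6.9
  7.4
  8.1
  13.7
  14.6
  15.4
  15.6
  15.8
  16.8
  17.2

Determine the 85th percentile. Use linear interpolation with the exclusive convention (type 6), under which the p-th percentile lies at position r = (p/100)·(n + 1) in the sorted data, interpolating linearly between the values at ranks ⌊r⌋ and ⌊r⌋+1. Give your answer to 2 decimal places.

16.82

n = 12.
r = (85/100)·(12 + 1) = 11.05.
Rank 11 is 16.8 and rank 12 is 17.2.
Interpolate: 16.8 + 0.05·(17.2 − 16.8) = 16.8 + 0.05·0.4 = 16.82.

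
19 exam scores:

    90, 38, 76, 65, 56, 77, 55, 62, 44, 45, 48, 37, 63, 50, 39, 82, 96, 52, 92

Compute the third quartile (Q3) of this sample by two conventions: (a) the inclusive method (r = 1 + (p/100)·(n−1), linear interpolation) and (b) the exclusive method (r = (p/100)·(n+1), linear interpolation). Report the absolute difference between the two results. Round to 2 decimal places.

0.50

Sorted: 37, 38, 39, 44, 45, 48, 50, 52, 55, 56, 62, 63, 65, 76, 77, 82, 90, 92, 96.
n = 19.
(a) r = 14.5; between ranks 14 (76) and 15 (77): 76.5.
(b) r = 15 → value at rank 15 = 77.
|76.5 − 77| = 0.5.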